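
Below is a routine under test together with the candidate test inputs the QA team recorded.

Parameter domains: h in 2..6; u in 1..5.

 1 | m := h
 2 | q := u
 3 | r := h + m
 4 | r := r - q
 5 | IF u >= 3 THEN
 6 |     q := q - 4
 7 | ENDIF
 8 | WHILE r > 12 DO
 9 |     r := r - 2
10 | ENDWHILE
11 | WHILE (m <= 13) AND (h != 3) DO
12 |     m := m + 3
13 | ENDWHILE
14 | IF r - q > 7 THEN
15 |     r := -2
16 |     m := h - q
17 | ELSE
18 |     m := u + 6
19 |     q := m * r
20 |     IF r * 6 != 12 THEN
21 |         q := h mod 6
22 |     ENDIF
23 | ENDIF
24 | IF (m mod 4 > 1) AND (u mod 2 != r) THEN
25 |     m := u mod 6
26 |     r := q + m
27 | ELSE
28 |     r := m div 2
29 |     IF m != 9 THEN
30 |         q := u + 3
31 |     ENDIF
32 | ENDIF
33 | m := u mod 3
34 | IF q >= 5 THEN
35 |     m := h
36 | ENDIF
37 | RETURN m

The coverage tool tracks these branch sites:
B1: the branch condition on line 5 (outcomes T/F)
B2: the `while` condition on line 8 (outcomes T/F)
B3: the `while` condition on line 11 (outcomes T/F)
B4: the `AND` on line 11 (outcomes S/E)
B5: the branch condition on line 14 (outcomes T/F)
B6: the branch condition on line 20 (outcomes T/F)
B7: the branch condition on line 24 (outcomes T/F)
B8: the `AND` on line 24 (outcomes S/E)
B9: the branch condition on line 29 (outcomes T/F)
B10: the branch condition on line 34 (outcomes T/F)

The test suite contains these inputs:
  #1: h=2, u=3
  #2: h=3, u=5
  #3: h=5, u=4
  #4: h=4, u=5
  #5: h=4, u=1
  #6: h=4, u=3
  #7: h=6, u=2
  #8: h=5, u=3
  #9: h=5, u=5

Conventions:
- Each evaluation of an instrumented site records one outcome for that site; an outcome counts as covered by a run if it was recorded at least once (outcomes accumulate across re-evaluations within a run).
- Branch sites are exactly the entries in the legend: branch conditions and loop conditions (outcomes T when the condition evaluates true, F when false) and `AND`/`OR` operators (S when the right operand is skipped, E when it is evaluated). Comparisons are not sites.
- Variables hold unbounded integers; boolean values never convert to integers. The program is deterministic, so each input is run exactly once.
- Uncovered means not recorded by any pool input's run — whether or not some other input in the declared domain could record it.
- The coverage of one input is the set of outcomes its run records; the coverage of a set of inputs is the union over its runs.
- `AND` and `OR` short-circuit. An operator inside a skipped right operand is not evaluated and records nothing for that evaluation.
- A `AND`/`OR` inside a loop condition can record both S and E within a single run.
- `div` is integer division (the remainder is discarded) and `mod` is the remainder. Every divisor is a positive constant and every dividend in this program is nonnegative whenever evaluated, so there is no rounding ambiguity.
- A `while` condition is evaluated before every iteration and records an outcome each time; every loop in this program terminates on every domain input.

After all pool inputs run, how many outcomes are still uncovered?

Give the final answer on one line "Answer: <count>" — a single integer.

input #1, h=2, u=3: outcomes B1=T, B2=F, B3=T, B3=F, B4=S, B4=E, B5=F, B6=T, B7=F, B8=S, B9=F, B10=F
input #2, h=3, u=5: outcomes B1=T, B2=F, B3=F, B4=E, B5=F, B6=T, B7=F, B8=E, B9=T, B10=T
input #3, h=5, u=4: outcomes B1=T, B2=F, B3=T, B3=F, B4=S, B4=E, B5=F, B6=T, B7=T, B8=E, B10=T
input #4, h=4, u=5: outcomes B1=T, B2=F, B3=T, B3=F, B4=S, B4=E, B5=F, B6=T, B7=T, B8=E, B10=F
input #5, h=4, u=1: outcomes B1=F, B2=F, B3=T, B3=F, B4=S, B4=E, B5=F, B6=T, B7=T, B8=E, B10=F
input #6, h=4, u=3: outcomes B1=T, B2=F, B3=T, B3=F, B4=S, B4=E, B5=F, B6=T, B7=F, B8=S, B9=F, B10=F
input #7, h=6, u=2: outcomes B1=F, B2=F, B3=T, B3=F, B4=S, B4=E, B5=T, B7=F, B8=S, B9=T, B10=T
input #8, h=5, u=3: outcomes B1=T, B2=F, B3=T, B3=F, B4=S, B4=E, B5=T, B7=T, B8=E, B10=F
input #9, h=5, u=5: outcomes B1=T, B2=F, B3=T, B3=F, B4=S, B4=E, B5=F, B6=T, B7=T, B8=E, B10=T
union over the pool: B1=T, B1=F, B2=F, B3=T, B3=F, B4=S, B4=E, B5=T, B5=F, B6=T, B7=T, B7=F, B8=S, B8=E, B9=T, B9=F, B10=T, B10=F
uncovered (2 of 20): B2=T, B6=F

Answer: 2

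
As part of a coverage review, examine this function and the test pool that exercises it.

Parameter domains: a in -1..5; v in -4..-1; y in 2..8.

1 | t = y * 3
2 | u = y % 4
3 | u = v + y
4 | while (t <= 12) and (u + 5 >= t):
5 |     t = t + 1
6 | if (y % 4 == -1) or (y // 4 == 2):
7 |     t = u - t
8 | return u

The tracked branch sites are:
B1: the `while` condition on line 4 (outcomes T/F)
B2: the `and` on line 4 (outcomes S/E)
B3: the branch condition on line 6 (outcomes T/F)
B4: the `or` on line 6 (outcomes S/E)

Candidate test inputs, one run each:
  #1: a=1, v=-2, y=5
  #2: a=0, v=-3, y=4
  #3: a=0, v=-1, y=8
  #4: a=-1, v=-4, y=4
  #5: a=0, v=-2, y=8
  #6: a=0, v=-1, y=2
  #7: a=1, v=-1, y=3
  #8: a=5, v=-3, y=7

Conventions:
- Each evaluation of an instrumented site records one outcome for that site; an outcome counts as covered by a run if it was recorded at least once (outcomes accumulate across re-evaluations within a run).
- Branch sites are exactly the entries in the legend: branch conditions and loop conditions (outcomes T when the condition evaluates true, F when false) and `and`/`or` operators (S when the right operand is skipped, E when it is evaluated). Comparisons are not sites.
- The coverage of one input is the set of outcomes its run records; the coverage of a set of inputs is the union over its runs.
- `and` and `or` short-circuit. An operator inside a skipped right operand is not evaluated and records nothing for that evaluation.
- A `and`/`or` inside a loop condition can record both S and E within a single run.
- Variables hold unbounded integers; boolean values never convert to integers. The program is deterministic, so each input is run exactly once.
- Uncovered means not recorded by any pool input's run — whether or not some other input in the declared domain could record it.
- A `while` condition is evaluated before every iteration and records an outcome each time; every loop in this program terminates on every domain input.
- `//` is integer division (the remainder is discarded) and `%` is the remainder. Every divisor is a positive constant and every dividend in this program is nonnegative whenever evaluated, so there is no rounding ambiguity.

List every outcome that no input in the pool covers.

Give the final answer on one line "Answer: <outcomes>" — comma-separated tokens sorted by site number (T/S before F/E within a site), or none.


run #1 (a=1, v=-2, y=5) runs B2->S, B1->F, B4->E, B3->F; records B1=F, B2=S, B3=F, B4=E
run #2 (a=0, v=-3, y=4) runs B2->E, B1->F, B4->E, B3->F; records B1=F, B2=E, B3=F, B4=E
run #3 (a=0, v=-1, y=8) runs B2->S, B1->F, B4->E, B3->T; records B1=F, B2=S, B3=T, B4=E
run #4 (a=-1, v=-4, y=4) runs B2->E, B1->F, B4->E, B3->F; records B1=F, B2=E, B3=F, B4=E
run #5 (a=0, v=-2, y=8) runs B2->S, B1->F, B4->E, B3->T; records B1=F, B2=S, B3=T, B4=E
run #6 (a=0, v=-1, y=2) runs B2->E, B1->T, B2->E, B1->F, B4->E, B3->F; records B1=T, B1=F, B2=E, B3=F, B4=E
run #7 (a=1, v=-1, y=3) runs B2->E, B1->F, B4->E, B3->F; records B1=F, B2=E, B3=F, B4=E
run #8 (a=5, v=-3, y=7) runs B2->S, B1->F, B4->E, B3->F; records B1=F, B2=S, B3=F, B4=E
union over the pool: B1=T, B1=F, B2=S, B2=E, B3=T, B3=F, B4=E
uncovered (1 of 8): B4=S
Answer: B4=S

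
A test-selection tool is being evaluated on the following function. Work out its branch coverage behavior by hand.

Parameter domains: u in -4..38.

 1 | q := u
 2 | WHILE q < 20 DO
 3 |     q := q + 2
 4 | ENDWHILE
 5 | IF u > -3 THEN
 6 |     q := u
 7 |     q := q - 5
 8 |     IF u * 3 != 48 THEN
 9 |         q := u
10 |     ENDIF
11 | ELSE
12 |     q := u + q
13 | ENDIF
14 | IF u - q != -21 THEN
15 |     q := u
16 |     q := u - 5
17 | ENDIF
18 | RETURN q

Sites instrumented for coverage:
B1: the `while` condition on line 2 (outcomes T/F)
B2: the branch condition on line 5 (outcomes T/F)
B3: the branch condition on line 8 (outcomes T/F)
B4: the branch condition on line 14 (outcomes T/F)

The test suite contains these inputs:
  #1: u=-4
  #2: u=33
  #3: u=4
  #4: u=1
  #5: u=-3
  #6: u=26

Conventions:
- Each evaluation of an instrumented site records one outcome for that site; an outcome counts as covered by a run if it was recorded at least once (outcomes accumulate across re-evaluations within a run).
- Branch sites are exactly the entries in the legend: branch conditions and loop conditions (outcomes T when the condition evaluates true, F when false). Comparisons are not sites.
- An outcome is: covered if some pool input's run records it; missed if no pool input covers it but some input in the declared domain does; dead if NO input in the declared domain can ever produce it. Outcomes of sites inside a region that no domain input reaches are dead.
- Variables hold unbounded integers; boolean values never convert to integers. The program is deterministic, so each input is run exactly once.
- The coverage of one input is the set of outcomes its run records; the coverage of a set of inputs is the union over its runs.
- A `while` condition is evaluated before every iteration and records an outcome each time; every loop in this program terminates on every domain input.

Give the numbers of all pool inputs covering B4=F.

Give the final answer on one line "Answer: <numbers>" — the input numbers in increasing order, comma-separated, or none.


input #1 (u=-4): does not record B4=F
input #2 (u=33): does not record B4=F
input #3 (u=4): does not record B4=F
input #4 (u=1): does not record B4=F
input #5 (u=-3): records B4=F
input #6 (u=26): does not record B4=F
Answer: 5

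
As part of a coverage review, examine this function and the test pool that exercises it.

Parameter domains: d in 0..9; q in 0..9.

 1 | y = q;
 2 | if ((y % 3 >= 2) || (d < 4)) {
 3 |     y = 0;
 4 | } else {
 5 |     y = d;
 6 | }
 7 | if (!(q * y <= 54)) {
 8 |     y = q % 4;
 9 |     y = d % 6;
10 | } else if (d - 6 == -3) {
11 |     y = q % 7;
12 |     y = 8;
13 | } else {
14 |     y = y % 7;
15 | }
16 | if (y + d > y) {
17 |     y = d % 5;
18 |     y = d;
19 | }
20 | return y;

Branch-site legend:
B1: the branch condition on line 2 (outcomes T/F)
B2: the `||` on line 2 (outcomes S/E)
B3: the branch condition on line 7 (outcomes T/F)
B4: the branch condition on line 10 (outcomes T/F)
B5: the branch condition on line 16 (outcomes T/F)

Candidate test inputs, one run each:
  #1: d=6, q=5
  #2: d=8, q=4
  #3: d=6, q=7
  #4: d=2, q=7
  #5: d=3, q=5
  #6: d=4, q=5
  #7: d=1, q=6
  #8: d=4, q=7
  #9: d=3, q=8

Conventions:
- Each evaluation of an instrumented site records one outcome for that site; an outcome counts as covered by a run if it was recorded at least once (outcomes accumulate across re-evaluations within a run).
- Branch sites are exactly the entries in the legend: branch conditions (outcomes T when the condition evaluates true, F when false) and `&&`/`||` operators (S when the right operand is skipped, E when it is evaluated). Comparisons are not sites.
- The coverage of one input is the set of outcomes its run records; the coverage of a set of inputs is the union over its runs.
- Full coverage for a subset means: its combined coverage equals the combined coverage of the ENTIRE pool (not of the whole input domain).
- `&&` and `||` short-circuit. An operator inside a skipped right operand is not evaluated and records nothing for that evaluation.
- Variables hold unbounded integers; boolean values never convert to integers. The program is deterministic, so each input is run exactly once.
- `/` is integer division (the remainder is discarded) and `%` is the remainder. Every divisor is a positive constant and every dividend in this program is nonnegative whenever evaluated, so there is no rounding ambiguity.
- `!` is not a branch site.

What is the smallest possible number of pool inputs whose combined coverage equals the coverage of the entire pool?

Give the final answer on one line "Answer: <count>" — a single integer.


input #1, d=6, q=5: outcomes B1=T, B2=S, B3=F, B4=F, B5=T
input #2, d=8, q=4: outcomes B1=F, B2=E, B3=F, B4=F, B5=T
input #3, d=6, q=7: outcomes B1=F, B2=E, B3=F, B4=F, B5=T
input #4, d=2, q=7: outcomes B1=T, B2=E, B3=F, B4=F, B5=T
input #5, d=3, q=5: outcomes B1=T, B2=S, B3=F, B4=T, B5=T
input #6, d=4, q=5: outcomes B1=T, B2=S, B3=F, B4=F, B5=T
input #7, d=1, q=6: outcomes B1=T, B2=E, B3=F, B4=F, B5=T
input #8, d=4, q=7: outcomes B1=F, B2=E, B3=F, B4=F, B5=T
input #9, d=3, q=8: outcomes B1=T, B2=S, B3=F, B4=T, B5=T
the full pool covers 8 outcomes: B1=T, B1=F, B2=S, B2=E, B3=F, B4=T, B4=F, B5=T
every size-1 subset falls short of the 8 outcomes (best: 5/8)
the canonical winner is {2, 5}: size 2, full 8-outcome coverage, earliest index list among size-2 covers
Answer: 2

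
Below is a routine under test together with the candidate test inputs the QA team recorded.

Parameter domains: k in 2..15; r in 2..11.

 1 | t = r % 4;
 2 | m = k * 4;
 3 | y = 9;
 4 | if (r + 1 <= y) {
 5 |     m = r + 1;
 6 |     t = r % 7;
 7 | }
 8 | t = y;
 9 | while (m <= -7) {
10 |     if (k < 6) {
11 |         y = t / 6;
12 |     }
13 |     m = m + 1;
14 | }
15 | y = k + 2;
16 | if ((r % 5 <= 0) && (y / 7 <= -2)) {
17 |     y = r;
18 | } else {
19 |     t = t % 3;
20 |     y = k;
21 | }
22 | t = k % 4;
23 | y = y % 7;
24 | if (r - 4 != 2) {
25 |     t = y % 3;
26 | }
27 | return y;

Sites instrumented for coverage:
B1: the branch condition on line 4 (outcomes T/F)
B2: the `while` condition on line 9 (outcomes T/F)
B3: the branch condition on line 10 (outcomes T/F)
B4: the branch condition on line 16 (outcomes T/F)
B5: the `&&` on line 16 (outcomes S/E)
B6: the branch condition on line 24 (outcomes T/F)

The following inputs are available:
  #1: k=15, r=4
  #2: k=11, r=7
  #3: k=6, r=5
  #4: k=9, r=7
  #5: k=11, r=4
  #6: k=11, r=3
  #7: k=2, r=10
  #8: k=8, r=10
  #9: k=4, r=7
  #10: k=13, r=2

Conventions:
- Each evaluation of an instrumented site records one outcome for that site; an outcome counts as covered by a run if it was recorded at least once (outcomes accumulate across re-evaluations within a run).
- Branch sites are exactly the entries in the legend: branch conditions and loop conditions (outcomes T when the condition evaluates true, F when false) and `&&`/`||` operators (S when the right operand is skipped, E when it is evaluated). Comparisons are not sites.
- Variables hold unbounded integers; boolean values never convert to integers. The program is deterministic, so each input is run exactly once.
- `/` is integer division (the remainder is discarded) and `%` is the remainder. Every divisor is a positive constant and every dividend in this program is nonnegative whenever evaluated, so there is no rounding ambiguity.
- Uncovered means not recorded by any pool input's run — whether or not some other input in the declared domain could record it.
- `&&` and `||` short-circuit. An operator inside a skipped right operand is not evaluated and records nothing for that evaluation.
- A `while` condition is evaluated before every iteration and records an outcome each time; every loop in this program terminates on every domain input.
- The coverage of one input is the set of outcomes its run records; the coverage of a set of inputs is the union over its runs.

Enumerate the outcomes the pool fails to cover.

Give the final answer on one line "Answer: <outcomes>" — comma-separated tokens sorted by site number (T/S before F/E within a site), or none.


#1 (k=15, r=4) -> B1->T, B2->F, B5->S, B4->F, B6->T; covered: B1=T, B2=F, B4=F, B5=S, B6=T
#2 (k=11, r=7) -> B1->T, B2->F, B5->S, B4->F, B6->T; covered: B1=T, B2=F, B4=F, B5=S, B6=T
#3 (k=6, r=5) -> B1->T, B2->F, B5->E, B4->F, B6->T; covered: B1=T, B2=F, B4=F, B5=E, B6=T
#4 (k=9, r=7) -> B1->T, B2->F, B5->S, B4->F, B6->T; covered: B1=T, B2=F, B4=F, B5=S, B6=T
#5 (k=11, r=4) -> B1->T, B2->F, B5->S, B4->F, B6->T; covered: B1=T, B2=F, B4=F, B5=S, B6=T
#6 (k=11, r=3) -> B1->T, B2->F, B5->S, B4->F, B6->T; covered: B1=T, B2=F, B4=F, B5=S, B6=T
#7 (k=2, r=10) -> B1->F, B2->F, B5->E, B4->F, B6->T; covered: B1=F, B2=F, B4=F, B5=E, B6=T
#8 (k=8, r=10) -> B1->F, B2->F, B5->E, B4->F, B6->T; covered: B1=F, B2=F, B4=F, B5=E, B6=T
#9 (k=4, r=7) -> B1->T, B2->F, B5->S, B4->F, B6->T; covered: B1=T, B2=F, B4=F, B5=S, B6=T
#10 (k=13, r=2) -> B1->T, B2->F, B5->S, B4->F, B6->T; covered: B1=T, B2=F, B4=F, B5=S, B6=T
union over the pool: B1=T, B1=F, B2=F, B4=F, B5=S, B5=E, B6=T
uncovered (5 of 12): B2=T, B3=T, B3=F, B4=T, B6=F
Answer: B2=T, B3=T, B3=F, B4=T, B6=F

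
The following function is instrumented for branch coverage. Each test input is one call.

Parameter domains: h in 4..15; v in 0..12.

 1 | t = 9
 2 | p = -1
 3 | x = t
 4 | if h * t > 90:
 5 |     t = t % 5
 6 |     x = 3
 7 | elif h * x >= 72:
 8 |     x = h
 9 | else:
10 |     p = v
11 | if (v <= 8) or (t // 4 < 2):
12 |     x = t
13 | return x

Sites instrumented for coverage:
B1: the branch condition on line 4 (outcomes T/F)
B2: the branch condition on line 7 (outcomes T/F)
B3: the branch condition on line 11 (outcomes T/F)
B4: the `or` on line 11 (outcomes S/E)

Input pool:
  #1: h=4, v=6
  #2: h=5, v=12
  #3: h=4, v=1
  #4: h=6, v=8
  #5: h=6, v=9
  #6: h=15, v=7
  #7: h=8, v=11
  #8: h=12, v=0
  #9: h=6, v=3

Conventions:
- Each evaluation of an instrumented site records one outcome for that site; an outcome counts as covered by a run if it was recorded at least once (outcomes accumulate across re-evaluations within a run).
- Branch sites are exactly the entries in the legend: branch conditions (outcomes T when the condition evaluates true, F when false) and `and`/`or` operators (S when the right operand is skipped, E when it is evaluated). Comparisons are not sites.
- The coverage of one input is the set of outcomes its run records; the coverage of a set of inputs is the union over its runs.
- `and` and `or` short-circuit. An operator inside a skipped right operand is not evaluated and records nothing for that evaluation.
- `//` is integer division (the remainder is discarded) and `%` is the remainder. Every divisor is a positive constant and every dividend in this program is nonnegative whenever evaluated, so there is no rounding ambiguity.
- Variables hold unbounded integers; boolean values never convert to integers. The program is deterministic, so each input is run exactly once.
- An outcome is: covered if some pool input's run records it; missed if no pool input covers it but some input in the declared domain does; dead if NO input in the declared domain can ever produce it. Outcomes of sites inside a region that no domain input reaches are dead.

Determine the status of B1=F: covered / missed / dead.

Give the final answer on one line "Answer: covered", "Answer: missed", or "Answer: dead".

B1=F is recorded by pool input(s) 1, 2, 3, 4, 5, 7, 9 -> covered

Answer: covered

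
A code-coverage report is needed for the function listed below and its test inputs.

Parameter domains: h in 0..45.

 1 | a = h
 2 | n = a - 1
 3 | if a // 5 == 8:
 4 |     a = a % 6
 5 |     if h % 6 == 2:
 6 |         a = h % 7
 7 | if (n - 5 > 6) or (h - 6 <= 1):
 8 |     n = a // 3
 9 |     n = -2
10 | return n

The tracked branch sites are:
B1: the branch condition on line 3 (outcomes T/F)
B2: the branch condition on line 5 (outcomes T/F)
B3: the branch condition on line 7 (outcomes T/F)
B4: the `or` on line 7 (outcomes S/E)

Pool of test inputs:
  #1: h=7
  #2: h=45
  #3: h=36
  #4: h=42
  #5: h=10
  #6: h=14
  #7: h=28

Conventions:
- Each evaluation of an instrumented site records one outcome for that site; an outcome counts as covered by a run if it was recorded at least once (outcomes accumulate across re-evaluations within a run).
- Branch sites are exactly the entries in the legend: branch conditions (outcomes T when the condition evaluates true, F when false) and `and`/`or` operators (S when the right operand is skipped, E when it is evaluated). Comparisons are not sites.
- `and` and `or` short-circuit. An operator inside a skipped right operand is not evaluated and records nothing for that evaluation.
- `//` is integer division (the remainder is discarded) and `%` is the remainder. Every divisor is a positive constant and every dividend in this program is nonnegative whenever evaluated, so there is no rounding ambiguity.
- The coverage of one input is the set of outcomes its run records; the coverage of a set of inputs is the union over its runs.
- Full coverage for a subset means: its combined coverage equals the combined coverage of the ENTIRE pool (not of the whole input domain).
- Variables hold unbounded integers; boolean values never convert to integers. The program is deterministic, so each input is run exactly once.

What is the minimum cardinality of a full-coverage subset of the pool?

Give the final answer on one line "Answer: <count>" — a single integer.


#1 (h=7) -> B1->F, B4->E, B3->T; covered: B1=F, B3=T, B4=E
#2 (h=45) -> B1->F, B4->S, B3->T; covered: B1=F, B3=T, B4=S
#3 (h=36) -> B1->F, B4->S, B3->T; covered: B1=F, B3=T, B4=S
#4 (h=42) -> B1->T, B2->F, B4->S, B3->T; covered: B1=T, B2=F, B3=T, B4=S
#5 (h=10) -> B1->F, B4->E, B3->F; covered: B1=F, B3=F, B4=E
#6 (h=14) -> B1->F, B4->S, B3->T; covered: B1=F, B3=T, B4=S
#7 (h=28) -> B1->F, B4->S, B3->T; covered: B1=F, B3=T, B4=S
union over all inputs: B1=T, B1=F, B2=F, B3=T, B3=F, B4=S, B4=E (7 outcomes)
no size-1 subset reaches all 7 outcomes (best union: 4/7)
at size 2, {4, 5} reaches all 7 outcomes; every lexicographically earlier size-2 subset fails
Answer: 2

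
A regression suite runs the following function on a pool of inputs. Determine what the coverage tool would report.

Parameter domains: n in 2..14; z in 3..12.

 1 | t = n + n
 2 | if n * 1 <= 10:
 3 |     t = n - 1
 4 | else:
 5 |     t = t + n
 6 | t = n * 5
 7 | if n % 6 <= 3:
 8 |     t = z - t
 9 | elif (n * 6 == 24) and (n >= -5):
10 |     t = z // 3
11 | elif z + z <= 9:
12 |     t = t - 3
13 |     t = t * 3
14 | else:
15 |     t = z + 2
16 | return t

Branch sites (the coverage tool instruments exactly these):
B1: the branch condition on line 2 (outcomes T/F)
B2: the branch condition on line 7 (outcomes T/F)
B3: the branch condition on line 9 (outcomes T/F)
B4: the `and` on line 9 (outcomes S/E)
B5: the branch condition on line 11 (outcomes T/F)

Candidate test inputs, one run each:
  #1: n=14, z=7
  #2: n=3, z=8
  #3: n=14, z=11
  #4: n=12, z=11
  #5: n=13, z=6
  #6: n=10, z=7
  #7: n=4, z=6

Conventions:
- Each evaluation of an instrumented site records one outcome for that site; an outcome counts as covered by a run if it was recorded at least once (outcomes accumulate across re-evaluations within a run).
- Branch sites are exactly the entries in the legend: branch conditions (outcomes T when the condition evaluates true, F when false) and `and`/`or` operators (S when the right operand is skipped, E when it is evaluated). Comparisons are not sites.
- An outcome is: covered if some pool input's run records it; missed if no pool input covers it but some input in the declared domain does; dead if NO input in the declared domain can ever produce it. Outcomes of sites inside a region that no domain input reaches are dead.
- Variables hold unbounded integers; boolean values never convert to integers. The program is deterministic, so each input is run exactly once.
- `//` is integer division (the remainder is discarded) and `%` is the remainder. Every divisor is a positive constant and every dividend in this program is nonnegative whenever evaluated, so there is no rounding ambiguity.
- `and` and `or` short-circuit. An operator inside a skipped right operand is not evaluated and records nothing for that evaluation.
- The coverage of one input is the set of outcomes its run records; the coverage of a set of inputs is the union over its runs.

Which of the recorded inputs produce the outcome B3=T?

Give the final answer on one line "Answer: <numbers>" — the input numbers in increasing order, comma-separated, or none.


input #1 (n=14, z=7): never hits B3=T
input #2 (n=3, z=8): never hits B3=T
input #3 (n=14, z=11): never hits B3=T
input #4 (n=12, z=11): never hits B3=T
input #5 (n=13, z=6): never hits B3=T
input #6 (n=10, z=7): never hits B3=T
input #7 (n=4, z=6): hits B3=T
Answer: 7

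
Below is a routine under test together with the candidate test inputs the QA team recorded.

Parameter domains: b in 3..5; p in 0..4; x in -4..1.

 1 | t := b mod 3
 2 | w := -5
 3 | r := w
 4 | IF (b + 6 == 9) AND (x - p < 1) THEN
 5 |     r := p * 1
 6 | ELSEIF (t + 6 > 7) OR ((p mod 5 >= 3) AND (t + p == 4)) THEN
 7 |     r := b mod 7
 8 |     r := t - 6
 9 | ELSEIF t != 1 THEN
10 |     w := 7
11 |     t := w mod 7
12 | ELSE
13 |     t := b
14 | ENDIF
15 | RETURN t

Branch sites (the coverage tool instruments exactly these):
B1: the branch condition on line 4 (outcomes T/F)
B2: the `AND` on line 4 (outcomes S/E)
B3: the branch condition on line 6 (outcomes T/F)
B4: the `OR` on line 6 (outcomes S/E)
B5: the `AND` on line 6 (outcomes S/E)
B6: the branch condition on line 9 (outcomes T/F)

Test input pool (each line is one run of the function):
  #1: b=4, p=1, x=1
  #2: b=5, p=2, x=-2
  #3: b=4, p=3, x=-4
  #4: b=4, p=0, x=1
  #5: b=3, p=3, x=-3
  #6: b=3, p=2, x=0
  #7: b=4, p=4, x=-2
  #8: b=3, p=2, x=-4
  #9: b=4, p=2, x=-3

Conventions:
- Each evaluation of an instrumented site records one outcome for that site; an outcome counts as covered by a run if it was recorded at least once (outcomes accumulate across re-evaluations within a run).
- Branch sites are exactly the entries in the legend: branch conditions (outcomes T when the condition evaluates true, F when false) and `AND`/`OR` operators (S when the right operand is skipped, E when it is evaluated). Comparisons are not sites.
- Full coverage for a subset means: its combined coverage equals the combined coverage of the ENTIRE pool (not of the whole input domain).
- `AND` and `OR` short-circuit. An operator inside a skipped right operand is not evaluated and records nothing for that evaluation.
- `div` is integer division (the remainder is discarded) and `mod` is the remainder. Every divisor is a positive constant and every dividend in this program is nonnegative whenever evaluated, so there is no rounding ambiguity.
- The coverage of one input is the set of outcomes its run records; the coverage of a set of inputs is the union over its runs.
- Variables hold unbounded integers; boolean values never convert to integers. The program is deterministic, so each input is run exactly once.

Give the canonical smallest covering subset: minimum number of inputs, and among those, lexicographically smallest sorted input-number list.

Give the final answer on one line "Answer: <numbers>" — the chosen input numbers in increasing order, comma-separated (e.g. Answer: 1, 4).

run #1 (b=4, p=1, x=1) records B1=F, B2=S, B3=F, B4=E, B5=S, B6=F
run #2 (b=5, p=2, x=-2) records B1=F, B2=S, B3=T, B4=S
run #3 (b=4, p=3, x=-4) records B1=F, B2=S, B3=T, B4=E, B5=E
run #4 (b=4, p=0, x=1) records B1=F, B2=S, B3=F, B4=E, B5=S, B6=F
run #5 (b=3, p=3, x=-3) records B1=T, B2=E
run #6 (b=3, p=2, x=0) records B1=T, B2=E
run #7 (b=4, p=4, x=-2) records B1=F, B2=S, B3=F, B4=E, B5=E, B6=F
run #8 (b=3, p=2, x=-4) records B1=T, B2=E
run #9 (b=4, p=2, x=-3) records B1=F, B2=S, B3=F, B4=E, B5=S, B6=F
union over all inputs: B1=T, B1=F, B2=S, B2=E, B3=T, B3=F, B4=S, B4=E, B5=S, B5=E, B6=F (11 outcomes)
no size-1 subset reaches all 11 outcomes (best union: 6/11)
no size-2 subset reaches all 11 outcomes (best union: 8/11)
no size-3 subset reaches all 11 outcomes (best union: 10/11)
the canonical winner is {1, 2, 3, 5}: size 4, full 11-outcome coverage, earliest index list among size-4 covers

Answer: 1, 2, 3, 5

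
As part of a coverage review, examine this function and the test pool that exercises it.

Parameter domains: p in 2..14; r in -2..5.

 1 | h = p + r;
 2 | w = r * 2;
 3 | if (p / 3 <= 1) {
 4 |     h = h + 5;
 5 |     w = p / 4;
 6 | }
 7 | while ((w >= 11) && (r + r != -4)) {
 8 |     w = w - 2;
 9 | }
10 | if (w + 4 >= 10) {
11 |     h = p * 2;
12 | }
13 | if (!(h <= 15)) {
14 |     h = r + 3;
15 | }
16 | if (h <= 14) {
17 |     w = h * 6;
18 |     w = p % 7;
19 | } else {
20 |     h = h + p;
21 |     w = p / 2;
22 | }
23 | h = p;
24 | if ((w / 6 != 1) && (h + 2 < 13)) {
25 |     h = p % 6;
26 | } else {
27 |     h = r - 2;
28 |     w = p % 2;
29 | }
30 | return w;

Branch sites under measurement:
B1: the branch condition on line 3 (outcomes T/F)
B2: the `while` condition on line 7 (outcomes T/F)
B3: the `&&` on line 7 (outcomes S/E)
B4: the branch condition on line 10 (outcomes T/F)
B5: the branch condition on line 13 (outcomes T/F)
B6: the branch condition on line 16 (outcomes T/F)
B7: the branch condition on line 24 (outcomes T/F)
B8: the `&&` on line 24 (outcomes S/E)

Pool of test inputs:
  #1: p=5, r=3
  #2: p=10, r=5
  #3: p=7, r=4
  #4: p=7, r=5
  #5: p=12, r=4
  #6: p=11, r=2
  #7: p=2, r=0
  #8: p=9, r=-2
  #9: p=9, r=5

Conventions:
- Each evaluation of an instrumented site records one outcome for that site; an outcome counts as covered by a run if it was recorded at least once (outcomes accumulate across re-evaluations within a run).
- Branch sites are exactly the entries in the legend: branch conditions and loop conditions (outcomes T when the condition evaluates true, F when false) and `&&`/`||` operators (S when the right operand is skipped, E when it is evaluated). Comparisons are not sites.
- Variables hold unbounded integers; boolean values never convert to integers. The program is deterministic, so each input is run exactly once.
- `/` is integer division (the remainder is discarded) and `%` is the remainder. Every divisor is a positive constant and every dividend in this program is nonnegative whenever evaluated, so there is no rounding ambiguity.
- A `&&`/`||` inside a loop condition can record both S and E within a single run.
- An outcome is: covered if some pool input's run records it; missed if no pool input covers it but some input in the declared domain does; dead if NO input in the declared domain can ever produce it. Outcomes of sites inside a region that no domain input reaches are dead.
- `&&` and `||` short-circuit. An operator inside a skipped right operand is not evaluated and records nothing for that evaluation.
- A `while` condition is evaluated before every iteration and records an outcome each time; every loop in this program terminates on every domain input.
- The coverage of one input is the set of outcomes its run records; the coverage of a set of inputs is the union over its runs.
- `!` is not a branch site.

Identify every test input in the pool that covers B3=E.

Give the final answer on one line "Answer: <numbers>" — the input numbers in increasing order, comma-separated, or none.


input #1 (p=5, r=3): does not record B3=E
input #2 (p=10, r=5): does not record B3=E
input #3 (p=7, r=4): does not record B3=E
input #4 (p=7, r=5): does not record B3=E
input #5 (p=12, r=4): does not record B3=E
input #6 (p=11, r=2): does not record B3=E
input #7 (p=2, r=0): does not record B3=E
input #8 (p=9, r=-2): does not record B3=E
input #9 (p=9, r=5): does not record B3=E
Answer: none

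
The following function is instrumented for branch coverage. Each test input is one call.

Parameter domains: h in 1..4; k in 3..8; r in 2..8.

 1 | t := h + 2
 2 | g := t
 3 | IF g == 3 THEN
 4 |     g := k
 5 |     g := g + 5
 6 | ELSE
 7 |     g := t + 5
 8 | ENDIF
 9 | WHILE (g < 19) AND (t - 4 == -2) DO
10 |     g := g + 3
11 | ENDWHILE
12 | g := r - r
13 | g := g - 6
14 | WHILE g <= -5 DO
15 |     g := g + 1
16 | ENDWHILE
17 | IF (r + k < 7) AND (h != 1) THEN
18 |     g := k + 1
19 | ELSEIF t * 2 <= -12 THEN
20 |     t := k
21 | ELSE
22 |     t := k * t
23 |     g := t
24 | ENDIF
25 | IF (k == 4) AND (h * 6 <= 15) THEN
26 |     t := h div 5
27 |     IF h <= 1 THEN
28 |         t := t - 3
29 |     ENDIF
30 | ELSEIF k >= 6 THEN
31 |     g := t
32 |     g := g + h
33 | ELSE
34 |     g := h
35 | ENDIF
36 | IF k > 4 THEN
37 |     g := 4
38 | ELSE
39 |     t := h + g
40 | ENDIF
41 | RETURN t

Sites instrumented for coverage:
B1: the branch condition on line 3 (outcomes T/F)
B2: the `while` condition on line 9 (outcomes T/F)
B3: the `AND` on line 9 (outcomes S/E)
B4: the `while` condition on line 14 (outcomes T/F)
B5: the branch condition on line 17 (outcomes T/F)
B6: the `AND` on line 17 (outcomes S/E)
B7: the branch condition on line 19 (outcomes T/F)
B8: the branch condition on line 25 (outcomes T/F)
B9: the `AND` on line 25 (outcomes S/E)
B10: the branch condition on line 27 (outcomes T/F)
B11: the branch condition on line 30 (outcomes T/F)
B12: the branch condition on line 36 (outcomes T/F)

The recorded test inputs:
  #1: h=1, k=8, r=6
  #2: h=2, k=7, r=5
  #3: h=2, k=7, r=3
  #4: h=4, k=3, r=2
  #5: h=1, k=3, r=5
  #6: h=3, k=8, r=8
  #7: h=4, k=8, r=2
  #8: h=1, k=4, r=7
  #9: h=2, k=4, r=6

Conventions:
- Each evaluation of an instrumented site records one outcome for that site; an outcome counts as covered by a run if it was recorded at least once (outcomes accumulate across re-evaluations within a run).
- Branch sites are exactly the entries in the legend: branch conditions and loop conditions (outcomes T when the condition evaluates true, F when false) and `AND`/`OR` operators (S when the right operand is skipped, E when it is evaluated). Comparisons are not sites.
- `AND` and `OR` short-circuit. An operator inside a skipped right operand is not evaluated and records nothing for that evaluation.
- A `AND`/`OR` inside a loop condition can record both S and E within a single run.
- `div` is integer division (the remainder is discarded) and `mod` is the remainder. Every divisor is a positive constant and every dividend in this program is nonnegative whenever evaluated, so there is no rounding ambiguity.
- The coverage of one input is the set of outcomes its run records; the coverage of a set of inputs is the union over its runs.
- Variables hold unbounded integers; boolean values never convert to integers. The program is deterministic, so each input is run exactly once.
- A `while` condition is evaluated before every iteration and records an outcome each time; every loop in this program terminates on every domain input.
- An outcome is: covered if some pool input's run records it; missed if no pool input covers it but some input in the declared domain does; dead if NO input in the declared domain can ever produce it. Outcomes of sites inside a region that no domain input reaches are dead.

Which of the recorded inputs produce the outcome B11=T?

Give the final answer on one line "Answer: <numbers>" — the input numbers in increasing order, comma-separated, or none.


input #1 (h=1, k=8, r=6): hits B11=T
input #2 (h=2, k=7, r=5): hits B11=T
input #3 (h=2, k=7, r=3): hits B11=T
input #4 (h=4, k=3, r=2): never hits B11=T
input #5 (h=1, k=3, r=5): never hits B11=T
input #6 (h=3, k=8, r=8): hits B11=T
input #7 (h=4, k=8, r=2): hits B11=T
input #8 (h=1, k=4, r=7): never hits B11=T
input #9 (h=2, k=4, r=6): never hits B11=T
Answer: 1, 2, 3, 6, 7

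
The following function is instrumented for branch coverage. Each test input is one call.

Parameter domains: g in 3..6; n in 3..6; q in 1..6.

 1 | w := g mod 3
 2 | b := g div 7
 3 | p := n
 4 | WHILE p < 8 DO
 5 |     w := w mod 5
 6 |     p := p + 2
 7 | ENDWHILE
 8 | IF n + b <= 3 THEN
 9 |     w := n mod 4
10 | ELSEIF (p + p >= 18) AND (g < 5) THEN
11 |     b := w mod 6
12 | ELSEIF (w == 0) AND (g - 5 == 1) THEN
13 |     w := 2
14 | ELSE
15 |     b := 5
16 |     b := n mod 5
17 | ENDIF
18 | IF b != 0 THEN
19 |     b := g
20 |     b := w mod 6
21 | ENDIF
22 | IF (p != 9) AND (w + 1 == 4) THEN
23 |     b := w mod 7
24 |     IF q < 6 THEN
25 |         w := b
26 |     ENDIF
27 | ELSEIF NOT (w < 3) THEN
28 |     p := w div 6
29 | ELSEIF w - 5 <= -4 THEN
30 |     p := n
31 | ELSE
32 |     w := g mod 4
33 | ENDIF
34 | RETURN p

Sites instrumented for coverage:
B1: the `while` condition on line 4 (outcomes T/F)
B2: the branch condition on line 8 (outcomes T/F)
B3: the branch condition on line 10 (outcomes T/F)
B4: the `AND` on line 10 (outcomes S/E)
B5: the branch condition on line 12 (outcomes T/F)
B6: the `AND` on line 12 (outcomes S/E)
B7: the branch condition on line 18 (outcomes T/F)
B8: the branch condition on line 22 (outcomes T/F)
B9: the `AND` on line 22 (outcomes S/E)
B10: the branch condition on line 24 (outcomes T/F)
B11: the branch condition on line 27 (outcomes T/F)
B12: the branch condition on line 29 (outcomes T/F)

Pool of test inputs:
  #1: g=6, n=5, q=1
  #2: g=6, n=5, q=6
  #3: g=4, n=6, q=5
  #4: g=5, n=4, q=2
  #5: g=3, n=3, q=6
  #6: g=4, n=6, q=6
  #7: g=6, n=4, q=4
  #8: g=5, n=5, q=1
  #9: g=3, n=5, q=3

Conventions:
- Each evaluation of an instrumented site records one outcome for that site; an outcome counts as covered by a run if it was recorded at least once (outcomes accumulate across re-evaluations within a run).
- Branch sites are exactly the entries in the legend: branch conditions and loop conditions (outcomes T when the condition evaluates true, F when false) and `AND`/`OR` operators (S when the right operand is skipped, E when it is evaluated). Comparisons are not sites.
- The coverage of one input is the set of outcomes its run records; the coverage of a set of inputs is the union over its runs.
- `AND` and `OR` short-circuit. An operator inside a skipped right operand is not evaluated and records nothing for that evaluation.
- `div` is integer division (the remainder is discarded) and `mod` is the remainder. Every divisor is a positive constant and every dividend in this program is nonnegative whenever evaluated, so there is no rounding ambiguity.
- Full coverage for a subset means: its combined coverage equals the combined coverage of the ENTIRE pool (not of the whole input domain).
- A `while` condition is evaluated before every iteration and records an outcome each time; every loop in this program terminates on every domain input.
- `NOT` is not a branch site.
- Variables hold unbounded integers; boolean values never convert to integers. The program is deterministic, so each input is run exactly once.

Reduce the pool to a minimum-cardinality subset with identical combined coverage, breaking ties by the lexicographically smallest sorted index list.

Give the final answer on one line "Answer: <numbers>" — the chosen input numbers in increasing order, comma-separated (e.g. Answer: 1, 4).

#1 (g=6, n=5, q=1) -> B1->T, B1->T, B1->F, B2->F, B4->E, B3->F, B6->E, B5->T, B7->F, B9->S, B8->F, B11->F, B12->F; covered: B1=T, B1=F, B2=F, B3=F, B4=E, B5=T, B6=E, B7=F, B8=F, B9=S, B11=F, B12=F
#2 (g=6, n=5, q=6) -> B1->T, B1->T, B1->F, B2->F, B4->E, B3->F, B6->E, B5->T, B7->F, B9->S, B8->F, B11->F, B12->F; covered: B1=T, B1=F, B2=F, B3=F, B4=E, B5=T, B6=E, B7=F, B8=F, B9=S, B11=F, B12=F
#3 (g=4, n=6, q=5) -> B1->T, B1->F, B2->F, B4->S, B3->F, B6->S, B5->F, B7->T, B9->E, B8->F, B11->F, B12->T; covered: B1=T, B1=F, B2=F, B3=F, B4=S, B5=F, B6=S, B7=T, B8=F, B9=E, B11=F, B12=T
#4 (g=5, n=4, q=2) -> B1->T, B1->T, B1->F, B2->F, B4->S, B3->F, B6->S, B5->F, B7->T, B9->E, B8->F, B11->F, B12->F; covered: B1=T, B1=F, B2=F, B3=F, B4=S, B5=F, B6=S, B7=T, B8=F, B9=E, B11=F, B12=F
#5 (g=3, n=3, q=6) -> B1->T, B1->T, B1->T, B1->F, B2->T, B7->F, B9->S, B8->F, B11->T; covered: B1=T, B1=F, B2=T, B7=F, B8=F, B9=S, B11=T
#6 (g=4, n=6, q=6) -> B1->T, B1->F, B2->F, B4->S, B3->F, B6->S, B5->F, B7->T, B9->E, B8->F, B11->F, B12->T; covered: B1=T, B1=F, B2=F, B3=F, B4=S, B5=F, B6=S, B7=T, B8=F, B9=E, B11=F, B12=T
#7 (g=6, n=4, q=4) -> B1->T, B1->T, B1->F, B2->F, B4->S, B3->F, B6->E, B5->T, B7->F, B9->E, B8->F, B11->F, B12->F; covered: B1=T, B1=F, B2=F, B3=F, B4=S, B5=T, B6=E, B7=F, B8=F, B9=E, B11=F, B12=F
#8 (g=5, n=5, q=1) -> B1->T, B1->T, B1->F, B2->F, B4->E, B3->F, B6->S, B5->F, B7->F, B9->S, B8->F, B11->F, B12->F; covered: B1=T, B1=F, B2=F, B3=F, B4=E, B5=F, B6=S, B7=F, B8=F, B9=S, B11=F, B12=F
#9 (g=3, n=5, q=3) -> B1->T, B1->T, B1->F, B2->F, B4->E, B3->T, B7->F, B9->S, B8->F, B11->F, B12->T; covered: B1=T, B1=F, B2=F, B3=T, B4=E, B7=F, B8=F, B9=S, B11=F, B12=T
pool-wide coverage (21 outcomes): B1=T, B1=F, B2=T, B2=F, B3=T, B3=F, B4=S, B4=E, B5=T, B5=F, B6=S, B6=E, B7=T, B7=F, B8=F, B9=S, B9=E, B11=T, B11=F, B12=T, B12=F
checked all size-1 subsets: none covers 21 outcomes (max 12/21)
checked all size-2 subsets: none covers 21 outcomes (max 18/21)
checked all size-3 subsets: none covers 21 outcomes (max 20/21)
size 4: inputs {1, 3, 5, 9} cover all 21 outcomes, and no lexicographically smaller subset of this size does

Answer: 1, 3, 5, 9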